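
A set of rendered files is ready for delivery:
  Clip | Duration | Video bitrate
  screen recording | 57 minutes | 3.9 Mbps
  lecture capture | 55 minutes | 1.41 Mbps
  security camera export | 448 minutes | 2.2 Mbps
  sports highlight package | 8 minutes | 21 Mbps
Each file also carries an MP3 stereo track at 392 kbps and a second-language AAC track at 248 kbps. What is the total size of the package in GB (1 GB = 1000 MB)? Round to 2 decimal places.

Audio total: 392 + 248 = 640 kbps = 0.640 Mbps.
screen recording: 4.540 Mbps × 3420 s = 15526.8 Mb
lecture capture: 2.050 Mbps × 3300 s = 6765.0 Mb
security camera export: 2.840 Mbps × 26880 s = 76339.2 Mb
sports highlight package: 21.640 Mbps × 480 s = 10387.2 Mb
Total: 109018.2 Mb = 13627.3 MB.
= 13.63 GB.

13.63 GB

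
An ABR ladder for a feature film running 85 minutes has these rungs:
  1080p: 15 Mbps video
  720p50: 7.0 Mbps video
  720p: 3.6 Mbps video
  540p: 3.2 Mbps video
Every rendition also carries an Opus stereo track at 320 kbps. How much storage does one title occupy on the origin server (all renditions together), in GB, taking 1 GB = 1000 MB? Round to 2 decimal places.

19.18 GB

85 min = 5100 s
Audio: 320 kbps = 0.320 Mbps.
Sum of rendition bitrates: (15+0.320) + (7.0+0.320) + (3.6+0.320) + (3.2+0.320) = 30.080 Mbps.
× 5100 s = 153,408 Mb = 19,176 MB = 19.18 GB.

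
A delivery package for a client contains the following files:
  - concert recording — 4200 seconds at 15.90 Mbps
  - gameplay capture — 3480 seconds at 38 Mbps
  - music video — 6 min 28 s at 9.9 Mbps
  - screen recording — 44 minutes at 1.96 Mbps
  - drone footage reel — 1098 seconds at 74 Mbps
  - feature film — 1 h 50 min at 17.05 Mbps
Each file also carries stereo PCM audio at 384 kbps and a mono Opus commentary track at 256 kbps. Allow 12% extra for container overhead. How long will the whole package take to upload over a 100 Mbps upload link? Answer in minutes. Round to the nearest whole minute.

77 minutes

Audio total: 384 + 256 = 640 kbps = 0.640 Mbps.
concert recording: 16.540 Mbps × 4200 s × 1.12 = 77804.2 Mb
gameplay capture: 38.640 Mbps × 3480 s × 1.12 = 150603.3 Mb
music video: 10.540 Mbps × 388 s × 1.12 = 4580.3 Mb
screen recording: 2.600 Mbps × 2640 s × 1.12 = 7687.7 Mb
drone footage reel: 74.640 Mbps × 1098 s × 1.12 = 91789.3 Mb
feature film: 17.690 Mbps × 6600 s × 1.12 = 130764.5 Mb
Total: 463229.1 Mb = 57903.6 MB.
At 100 Mbps: 463229.1 / 100 = 4632 s ≈ 77.2 minutes.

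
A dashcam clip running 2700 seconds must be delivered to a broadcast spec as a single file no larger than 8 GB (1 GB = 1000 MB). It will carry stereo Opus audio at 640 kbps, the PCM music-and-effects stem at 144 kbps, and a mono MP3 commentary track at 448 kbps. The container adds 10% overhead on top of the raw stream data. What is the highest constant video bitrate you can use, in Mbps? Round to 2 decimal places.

20.32 Mbps

Budget: 8 GB = 64000.0 Mb.
Stream payload after overhead: 64000.0 / 1.10 = 58181.8 Mb.
Total bitrate budget: 58181.8 Mb / 2700 s = 21.549 Mbps.
Audio total: 640 + 144 + 448 = 1232 kbps = 1.232 Mbps.
Video: 21.549 − 1.232 = 20.317 Mbps.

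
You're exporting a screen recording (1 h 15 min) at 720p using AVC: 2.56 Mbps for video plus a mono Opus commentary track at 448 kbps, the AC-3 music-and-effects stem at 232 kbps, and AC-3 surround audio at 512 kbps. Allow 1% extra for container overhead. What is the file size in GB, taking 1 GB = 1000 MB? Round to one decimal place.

1 h 15 min = 75 min = 4500 s
Audio total: 448 + 232 + 512 = 1192 kbps = 1.192 Mbps.
Total bitrate: 2.56 + 1.192 = 3.752 Mbps.
Stream data: 3.752 Mbps × 4500 s = 16884.0 Mb.
With 1% container overhead: ×1.01.
17,053 Mb ÷ 8 = 2,132 MB → 2.132 GB.

2.1 GB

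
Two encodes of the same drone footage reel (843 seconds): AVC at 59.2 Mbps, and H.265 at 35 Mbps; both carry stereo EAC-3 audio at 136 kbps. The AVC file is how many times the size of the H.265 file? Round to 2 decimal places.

1.69

Audio: 136 kbps = 0.136 Mbps.
AVC: 59.336 Mbps × 843 s = 50020.2 Mb = 5.823 GiB.
H.265: 35.136 Mbps × 843 s = 29619.6 Mb = 3.448 GiB.
Ratio: 5.823 / 3.448 = 1.689.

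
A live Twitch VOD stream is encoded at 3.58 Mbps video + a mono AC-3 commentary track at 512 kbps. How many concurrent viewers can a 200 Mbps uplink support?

Audio: 512 kbps = 0.512 Mbps.
Per-viewer media rate: 4.092 Mbps.
200 Mbps = 200.0 Mbps; 200.0 / 4.092 = 48.88 → 48 viewers.

48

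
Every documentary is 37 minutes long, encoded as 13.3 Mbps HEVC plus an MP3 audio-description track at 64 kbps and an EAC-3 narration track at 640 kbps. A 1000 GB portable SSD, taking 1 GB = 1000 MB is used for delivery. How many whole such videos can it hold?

37 min = 2220 s
Audio total: 64 + 640 = 704 kbps = 0.704 Mbps.
Total bitrate: 14.004 Mbps.
Per item: 14.004 Mbps × 2220 s = 31,089 Mb = 3,886 MB.
Capacity: 1000 GB = 8,000,000 Mb; 257.33 items → 257 complete.

257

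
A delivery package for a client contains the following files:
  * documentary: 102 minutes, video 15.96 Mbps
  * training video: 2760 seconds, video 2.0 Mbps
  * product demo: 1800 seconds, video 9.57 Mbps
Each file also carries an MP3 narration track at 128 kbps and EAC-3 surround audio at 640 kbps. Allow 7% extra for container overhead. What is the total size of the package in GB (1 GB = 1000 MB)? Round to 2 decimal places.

17.20 GB

Audio total: 128 + 640 = 768 kbps = 0.768 Mbps.
documentary: 16.728 Mbps × 6120 s × 1.07 = 109541.6 Mb
training video: 2.768 Mbps × 2760 s × 1.07 = 8174.5 Mb
product demo: 10.338 Mbps × 1800 s × 1.07 = 19911.0 Mb
Total: 137627.1 Mb = 17203.4 MB.
= 17.20 GB.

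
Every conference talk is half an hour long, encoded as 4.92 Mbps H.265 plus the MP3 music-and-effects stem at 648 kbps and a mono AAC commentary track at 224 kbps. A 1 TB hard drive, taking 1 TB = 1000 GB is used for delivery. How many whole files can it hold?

30 min = 1800 s
Audio total: 648 + 224 = 872 kbps = 0.872 Mbps.
Total bitrate: 5.792 Mbps.
Per item: 5.792 Mbps × 1800 s = 10,426 Mb = 1,303 MB.
Capacity: 1 TB = 8,000,000 Mb; 767.34 items → 767 complete.

767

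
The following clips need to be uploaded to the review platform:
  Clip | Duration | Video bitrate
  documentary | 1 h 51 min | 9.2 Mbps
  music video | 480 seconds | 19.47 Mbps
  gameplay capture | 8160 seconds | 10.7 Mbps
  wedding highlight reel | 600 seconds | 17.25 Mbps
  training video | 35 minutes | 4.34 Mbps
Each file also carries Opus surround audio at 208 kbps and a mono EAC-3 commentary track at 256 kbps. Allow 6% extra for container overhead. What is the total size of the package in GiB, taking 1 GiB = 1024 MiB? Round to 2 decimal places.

22.92 GiB

Audio total: 208 + 256 = 464 kbps = 0.464 Mbps.
documentary: 9.664 Mbps × 6660 s × 1.06 = 68224.0 Mb
music video: 19.934 Mbps × 480 s × 1.06 = 10142.4 Mb
gameplay capture: 11.164 Mbps × 8160 s × 1.06 = 96564.1 Mb
wedding highlight reel: 17.714 Mbps × 600 s × 1.06 = 11266.1 Mb
training video: 4.804 Mbps × 2100 s × 1.06 = 10693.7 Mb
Total: 196890.3 Mb = 24611.3 MB.
= 22.92 GiB.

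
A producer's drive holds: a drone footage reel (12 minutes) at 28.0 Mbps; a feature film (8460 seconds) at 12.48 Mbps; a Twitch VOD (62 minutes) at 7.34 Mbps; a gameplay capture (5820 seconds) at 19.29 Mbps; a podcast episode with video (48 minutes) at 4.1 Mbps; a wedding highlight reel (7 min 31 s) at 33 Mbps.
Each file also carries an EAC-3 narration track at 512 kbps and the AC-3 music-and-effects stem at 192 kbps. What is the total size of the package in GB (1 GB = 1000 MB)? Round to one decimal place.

38.4 GB

Audio total: 512 + 192 = 704 kbps = 0.704 Mbps.
drone footage reel: 28.704 Mbps × 720 s = 20666.9 Mb
feature film: 13.184 Mbps × 8460 s = 111536.6 Mb
Twitch VOD: 8.044 Mbps × 3720 s = 29923.7 Mb
gameplay capture: 19.994 Mbps × 5820 s = 116365.1 Mb
podcast episode with video: 4.804 Mbps × 2880 s = 13835.5 Mb
wedding highlight reel: 33.704 Mbps × 451 s = 15200.5 Mb
Total: 307528.3 Mb = 38441.0 MB.
= 38.44 GB.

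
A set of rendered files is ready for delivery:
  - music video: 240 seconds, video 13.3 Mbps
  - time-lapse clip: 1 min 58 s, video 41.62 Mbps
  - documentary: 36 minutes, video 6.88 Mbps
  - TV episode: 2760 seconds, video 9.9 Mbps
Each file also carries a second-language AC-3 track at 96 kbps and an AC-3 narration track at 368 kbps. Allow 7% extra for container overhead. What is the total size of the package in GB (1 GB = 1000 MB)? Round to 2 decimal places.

Audio total: 96 + 368 = 464 kbps = 0.464 Mbps.
music video: 13.764 Mbps × 240 s × 1.07 = 3534.6 Mb
time-lapse clip: 42.084 Mbps × 118 s × 1.07 = 5313.5 Mb
documentary: 7.344 Mbps × 2160 s × 1.07 = 16973.5 Mb
TV episode: 10.364 Mbps × 2760 s × 1.07 = 30607.0 Mb
Total: 56428.5 Mb = 7053.6 MB.
= 7.054 GB.

7.05 GB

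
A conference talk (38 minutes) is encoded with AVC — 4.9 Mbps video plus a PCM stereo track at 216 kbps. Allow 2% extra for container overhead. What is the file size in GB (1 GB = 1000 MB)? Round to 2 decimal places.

38 min = 2280 s
Audio: 216 kbps = 0.216 Mbps.
Total bitrate: 4.9 + 0.216 = 5.116 Mbps.
Stream data: 5.116 Mbps × 2280 s = 11664.5 Mb.
With 2% container overhead: ×1.02.
11,898 Mb ÷ 8 = 1,487 MB → 1.487 GB.

1.49 GB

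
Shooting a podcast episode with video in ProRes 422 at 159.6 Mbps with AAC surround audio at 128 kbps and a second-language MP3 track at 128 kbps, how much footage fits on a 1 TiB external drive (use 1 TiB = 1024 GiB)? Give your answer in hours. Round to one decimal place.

15.3 hours

Audio total: 128 + 128 = 256 kbps = 0.256 Mbps.
Total bitrate: 159.6 + 0.256 = 159.856 Mbps.
Capacity: 1 TiB = 8,796,093 Mb.
Recording time: 8,796,093 / 159.856 = 55,025 s ≈ 15.3 hours.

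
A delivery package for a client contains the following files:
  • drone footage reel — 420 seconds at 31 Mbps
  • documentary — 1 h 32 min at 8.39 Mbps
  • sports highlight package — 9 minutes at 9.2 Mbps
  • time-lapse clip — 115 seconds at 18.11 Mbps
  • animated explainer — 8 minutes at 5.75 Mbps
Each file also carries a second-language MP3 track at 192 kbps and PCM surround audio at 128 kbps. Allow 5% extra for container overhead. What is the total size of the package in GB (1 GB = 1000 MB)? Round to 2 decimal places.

9.37 GB

Audio total: 192 + 128 = 320 kbps = 0.320 Mbps.
drone footage reel: 31.320 Mbps × 420 s × 1.05 = 13812.1 Mb
documentary: 8.710 Mbps × 5520 s × 1.05 = 50483.2 Mb
sports highlight package: 9.520 Mbps × 540 s × 1.05 = 5397.8 Mb
time-lapse clip: 18.430 Mbps × 115 s × 1.05 = 2225.4 Mb
animated explainer: 6.070 Mbps × 480 s × 1.05 = 3059.3 Mb
Total: 74977.8 Mb = 9372.2 MB.
= 9.372 GB.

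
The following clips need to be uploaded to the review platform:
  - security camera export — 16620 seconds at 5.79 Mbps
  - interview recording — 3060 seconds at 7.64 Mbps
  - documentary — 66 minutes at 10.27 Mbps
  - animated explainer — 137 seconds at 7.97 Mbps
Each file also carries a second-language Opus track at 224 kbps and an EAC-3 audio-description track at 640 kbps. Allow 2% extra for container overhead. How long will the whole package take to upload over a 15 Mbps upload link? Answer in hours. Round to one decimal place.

3.4 hours

Audio total: 224 + 640 = 864 kbps = 0.864 Mbps.
security camera export: 6.654 Mbps × 16620 s × 1.02 = 112801.3 Mb
interview recording: 8.504 Mbps × 3060 s × 1.02 = 26542.7 Mb
documentary: 11.134 Mbps × 3960 s × 1.02 = 44972.5 Mb
animated explainer: 8.834 Mbps × 137 s × 1.02 = 1234.5 Mb
Total: 185550.9 Mb = 23193.9 MB.
At 15 Mbps: 185550.9 / 15 = 12370 s ≈ 3.44 hours.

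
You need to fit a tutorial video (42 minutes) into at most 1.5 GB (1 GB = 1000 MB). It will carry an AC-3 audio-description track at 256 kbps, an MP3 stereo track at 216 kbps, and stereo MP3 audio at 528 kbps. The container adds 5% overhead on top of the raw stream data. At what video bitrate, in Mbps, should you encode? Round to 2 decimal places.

Budget: 1.5 GB = 12000.0 Mb.
Stream payload after overhead: 12000.0 / 1.05 = 11428.6 Mb.
42 min = 2520 s
Total bitrate budget: 11428.6 Mb / 2520 s = 4.535 Mbps.
Audio total: 256 + 216 + 528 = 1000 kbps = 1.000 Mbps.
Video: 4.535 − 1.000 = 3.535 Mbps.

3.54 Mbps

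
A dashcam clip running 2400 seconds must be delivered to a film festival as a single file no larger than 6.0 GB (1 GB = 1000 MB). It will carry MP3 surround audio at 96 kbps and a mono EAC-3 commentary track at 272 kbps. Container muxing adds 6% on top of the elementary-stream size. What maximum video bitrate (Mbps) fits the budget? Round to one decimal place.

Budget: 6.0 GB = 48000.0 Mb.
Stream payload after overhead: 48000.0 / 1.06 = 45283.0 Mb.
Total bitrate budget: 45283.0 Mb / 2400 s = 18.868 Mbps.
Audio total: 96 + 272 = 368 kbps = 0.368 Mbps.
Video: 18.868 − 0.368 = 18.500 Mbps.

18.5 Mbps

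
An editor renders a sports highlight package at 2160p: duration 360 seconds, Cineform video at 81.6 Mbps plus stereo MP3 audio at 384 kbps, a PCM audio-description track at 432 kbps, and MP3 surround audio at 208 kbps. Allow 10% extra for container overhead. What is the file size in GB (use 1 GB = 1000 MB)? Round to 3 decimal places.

4.090 GB

Audio total: 384 + 432 + 208 = 1024 kbps = 1.024 Mbps.
Total bitrate: 81.6 + 1.024 = 82.624 Mbps.
Stream data: 82.624 Mbps × 360 s = 29744.6 Mb.
With 10% container overhead: ×1.10.
32,719 Mb ÷ 8 = 4,090 MB → 4.090 GB.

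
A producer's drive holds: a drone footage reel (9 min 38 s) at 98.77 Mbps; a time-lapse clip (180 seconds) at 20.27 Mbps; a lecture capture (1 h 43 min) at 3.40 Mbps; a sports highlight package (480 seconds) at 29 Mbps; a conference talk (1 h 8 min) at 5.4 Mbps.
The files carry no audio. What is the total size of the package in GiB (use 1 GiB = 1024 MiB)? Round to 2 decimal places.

drone footage reel: 98.770 Mbps × 578 s = 57089.1 Mb
time-lapse clip: 20.270 Mbps × 180 s = 3648.6 Mb
lecture capture: 3.400 Mbps × 6180 s = 21012.0 Mb
sports highlight package: 29.000 Mbps × 480 s = 13920.0 Mb
conference talk: 5.400 Mbps × 4080 s = 22032.0 Mb
Total: 117701.7 Mb = 14712.7 MB.
= 13.70 GiB.

13.70 GiB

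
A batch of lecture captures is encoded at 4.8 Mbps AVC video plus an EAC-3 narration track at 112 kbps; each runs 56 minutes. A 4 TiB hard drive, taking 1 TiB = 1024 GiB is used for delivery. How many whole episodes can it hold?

2131

56 min = 3360 s
Audio: 112 kbps = 0.112 Mbps.
Total bitrate: 4.912 Mbps.
Per item: 4.912 Mbps × 3360 s = 16,504 Mb = 2,063 MB.
Capacity: 4 TiB = 35,184,372 Mb; 2131.83 items → 2131 complete.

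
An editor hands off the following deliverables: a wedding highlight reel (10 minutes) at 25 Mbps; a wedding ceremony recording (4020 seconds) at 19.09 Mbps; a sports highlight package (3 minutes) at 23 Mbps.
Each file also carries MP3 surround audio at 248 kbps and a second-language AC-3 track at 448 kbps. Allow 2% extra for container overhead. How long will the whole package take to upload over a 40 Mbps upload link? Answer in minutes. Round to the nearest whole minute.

Audio total: 248 + 448 = 696 kbps = 0.696 Mbps.
wedding highlight reel: 25.696 Mbps × 600 s × 1.02 = 15726.0 Mb
wedding ceremony recording: 19.786 Mbps × 4020 s × 1.02 = 81130.5 Mb
sports highlight package: 23.696 Mbps × 180 s × 1.02 = 4350.6 Mb
Total: 101207.1 Mb = 12650.9 MB.
At 40 Mbps: 101207.1 / 40 = 2530 s ≈ 42.2 minutes.

42 minutes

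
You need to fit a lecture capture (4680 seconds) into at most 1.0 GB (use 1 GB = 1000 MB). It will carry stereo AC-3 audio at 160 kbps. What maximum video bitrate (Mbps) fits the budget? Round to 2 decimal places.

1.55 Mbps

Budget: 1.0 GB = 8000.0 Mb.
Total bitrate budget: 8000.0 Mb / 4680 s = 1.709 Mbps.
Audio: 160 kbps = 0.160 Mbps.
Video: 1.709 − 0.160 = 1.549 Mbps.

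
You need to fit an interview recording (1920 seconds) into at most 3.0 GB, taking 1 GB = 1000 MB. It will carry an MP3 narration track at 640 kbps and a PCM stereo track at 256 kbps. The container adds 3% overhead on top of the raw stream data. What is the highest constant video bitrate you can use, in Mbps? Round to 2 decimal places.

Budget: 3.0 GB = 24000.0 Mb.
Stream payload after overhead: 24000.0 / 1.03 = 23301.0 Mb.
Total bitrate budget: 23301.0 Mb / 1920 s = 12.136 Mbps.
Audio total: 640 + 256 = 896 kbps = 0.896 Mbps.
Video: 12.136 − 0.896 = 11.240 Mbps.

11.24 Mbps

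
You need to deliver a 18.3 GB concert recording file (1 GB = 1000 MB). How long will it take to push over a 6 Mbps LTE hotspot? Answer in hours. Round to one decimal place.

6.8 hours

File: 18.3 GB = 146400.0 Mb.
At 6 Mbps: 146400.0 / 6 = 24400.0 s ≈ 6.78 hours.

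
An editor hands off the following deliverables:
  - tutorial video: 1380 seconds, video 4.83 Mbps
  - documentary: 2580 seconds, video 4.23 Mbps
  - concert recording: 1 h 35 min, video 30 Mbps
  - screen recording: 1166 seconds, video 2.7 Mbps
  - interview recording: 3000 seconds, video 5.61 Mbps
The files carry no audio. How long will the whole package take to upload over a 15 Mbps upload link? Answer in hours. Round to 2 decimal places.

3.86 hours

tutorial video: 4.830 Mbps × 1380 s = 6665.4 Mb
documentary: 4.230 Mbps × 2580 s = 10913.4 Mb
concert recording: 30.000 Mbps × 5700 s = 171000.0 Mb
screen recording: 2.700 Mbps × 1166 s = 3148.2 Mb
interview recording: 5.610 Mbps × 3000 s = 16830.0 Mb
Total: 208557.0 Mb = 26069.6 MB.
At 15 Mbps: 208557.0 / 15 = 13904 s ≈ 3.86 hours.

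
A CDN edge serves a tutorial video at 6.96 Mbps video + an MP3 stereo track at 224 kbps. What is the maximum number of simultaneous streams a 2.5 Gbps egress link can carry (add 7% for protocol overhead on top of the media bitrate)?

Audio: 224 kbps = 0.224 Mbps.
Per-viewer media rate: 7.184 Mbps.
On the wire with 7% overhead: 7.687 Mbps.
2.5 Gbps = 2,500 Mbps; 2,500 / 7.687 = 325.23 → 325 viewers.

325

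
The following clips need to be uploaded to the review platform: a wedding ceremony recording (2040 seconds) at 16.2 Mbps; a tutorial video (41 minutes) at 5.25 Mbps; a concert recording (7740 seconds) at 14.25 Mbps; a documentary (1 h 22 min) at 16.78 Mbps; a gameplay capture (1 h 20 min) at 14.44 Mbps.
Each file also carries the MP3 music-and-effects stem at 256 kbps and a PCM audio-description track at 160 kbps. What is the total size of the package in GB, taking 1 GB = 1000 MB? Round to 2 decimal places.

Audio total: 256 + 160 = 416 kbps = 0.416 Mbps.
wedding ceremony recording: 16.616 Mbps × 2040 s = 33896.6 Mb
tutorial video: 5.666 Mbps × 2460 s = 13938.4 Mb
concert recording: 14.666 Mbps × 7740 s = 113514.8 Mb
documentary: 17.196 Mbps × 4920 s = 84604.3 Mb
gameplay capture: 14.856 Mbps × 4800 s = 71308.8 Mb
Total: 317263.0 Mb = 39657.9 MB.
= 39.66 GB.

39.66 GB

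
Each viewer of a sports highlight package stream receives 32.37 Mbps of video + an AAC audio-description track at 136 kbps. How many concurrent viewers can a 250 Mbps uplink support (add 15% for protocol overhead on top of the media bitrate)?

Audio: 136 kbps = 0.136 Mbps.
Per-viewer media rate: 32.506 Mbps.
On the wire with 15% overhead: 37.382 Mbps.
250 Mbps = 250.0 Mbps; 250.0 / 37.382 = 6.69 → 6 viewers.

6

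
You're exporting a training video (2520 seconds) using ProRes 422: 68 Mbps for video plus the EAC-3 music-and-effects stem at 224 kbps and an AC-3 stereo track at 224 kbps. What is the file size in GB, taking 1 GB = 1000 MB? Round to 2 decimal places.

21.56 GB

Audio total: 224 + 224 = 448 kbps = 0.448 Mbps.
Total bitrate: 68 + 0.448 = 68.448 Mbps.
Stream data: 68.448 Mbps × 2520 s = 172489.0 Mb.
172,489 Mb ÷ 8 = 21,561 MB → 21.56 GB.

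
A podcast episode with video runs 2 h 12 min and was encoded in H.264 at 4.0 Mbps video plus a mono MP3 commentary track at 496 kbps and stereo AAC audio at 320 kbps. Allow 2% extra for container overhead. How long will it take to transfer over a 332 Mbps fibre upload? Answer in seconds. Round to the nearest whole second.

117 seconds

2 h 12 min = 132 min = 7920 s
Audio total: 496 + 320 = 816 kbps = 0.816 Mbps.
Total bitrate: 4.816 Mbps.
File: 4.816 Mbps × 7920 s = 38142.7 Mb.
With 2% container overhead: ×1.02. → 38905.6 Mb.
At 332 Mbps: 38905.6 / 332 = 117.2 s ≈ 117 seconds.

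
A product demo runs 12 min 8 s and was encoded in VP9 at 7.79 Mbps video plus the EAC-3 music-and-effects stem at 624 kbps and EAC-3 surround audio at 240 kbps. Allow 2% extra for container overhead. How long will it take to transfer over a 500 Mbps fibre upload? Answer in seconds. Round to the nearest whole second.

12 min 8 s = 728 s
Audio total: 624 + 240 = 864 kbps = 0.864 Mbps.
Total bitrate: 8.654 Mbps.
File: 8.654 Mbps × 728 s = 6300.1 Mb.
With 2% container overhead: ×1.02. → 6426.1 Mb.
At 500 Mbps: 6426.1 / 500 = 12.9 s ≈ 12.9 seconds.

13 seconds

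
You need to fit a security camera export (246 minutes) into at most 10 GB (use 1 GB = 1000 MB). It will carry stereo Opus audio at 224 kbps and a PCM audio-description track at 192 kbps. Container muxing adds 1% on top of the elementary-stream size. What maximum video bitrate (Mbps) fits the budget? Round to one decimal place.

Budget: 10 GB = 80000.0 Mb.
Stream payload after overhead: 80000.0 / 1.01 = 79207.9 Mb.
246 min = 14760 s
Total bitrate budget: 79207.9 Mb / 14760 s = 5.366 Mbps.
Audio total: 224 + 192 = 416 kbps = 0.416 Mbps.
Video: 5.366 − 0.416 = 4.950 Mbps.

5.0 Mbps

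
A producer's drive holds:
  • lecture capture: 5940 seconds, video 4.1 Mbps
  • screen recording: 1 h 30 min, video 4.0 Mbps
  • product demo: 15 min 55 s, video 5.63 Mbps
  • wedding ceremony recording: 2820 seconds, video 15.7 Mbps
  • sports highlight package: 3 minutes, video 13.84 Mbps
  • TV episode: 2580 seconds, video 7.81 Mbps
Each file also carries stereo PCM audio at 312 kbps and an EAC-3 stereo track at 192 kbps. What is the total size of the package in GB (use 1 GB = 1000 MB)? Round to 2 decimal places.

15.91 GB

Audio total: 312 + 192 = 504 kbps = 0.504 Mbps.
lecture capture: 4.604 Mbps × 5940 s = 27347.8 Mb
screen recording: 4.504 Mbps × 5400 s = 24321.6 Mb
product demo: 6.134 Mbps × 955 s = 5858.0 Mb
wedding ceremony recording: 16.204 Mbps × 2820 s = 45695.3 Mb
sports highlight package: 14.344 Mbps × 180 s = 2581.9 Mb
TV episode: 8.314 Mbps × 2580 s = 21450.1 Mb
Total: 127254.6 Mb = 15906.8 MB.
= 15.91 GB.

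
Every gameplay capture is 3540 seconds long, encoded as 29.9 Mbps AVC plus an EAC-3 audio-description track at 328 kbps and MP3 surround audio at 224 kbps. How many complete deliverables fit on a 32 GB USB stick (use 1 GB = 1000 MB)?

Audio total: 328 + 224 = 552 kbps = 0.552 Mbps.
Total bitrate: 30.452 Mbps.
Per item: 30.452 Mbps × 3540 s = 107,800 Mb = 13,475 MB.
Capacity: 32 GB = 256,000 Mb; 2.37 items → 2 complete.

2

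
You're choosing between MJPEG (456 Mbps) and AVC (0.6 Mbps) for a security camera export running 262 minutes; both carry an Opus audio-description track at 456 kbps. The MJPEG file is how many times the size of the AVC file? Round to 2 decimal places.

262 min = 15720 s
Audio: 456 kbps = 0.456 Mbps.
MJPEG: 456.456 Mbps × 15720 s = 7175488.3 Mb = 835.337 GiB.
AVC: 1.056 Mbps × 15720 s = 16600.3 Mb = 1.933 GiB.
Ratio: 835.337 / 1.933 = 432.250.

432.25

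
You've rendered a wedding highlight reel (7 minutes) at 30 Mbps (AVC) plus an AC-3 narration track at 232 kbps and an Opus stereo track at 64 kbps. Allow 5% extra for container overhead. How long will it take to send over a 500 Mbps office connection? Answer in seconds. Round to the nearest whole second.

27 seconds

7 min = 420 s
Audio total: 232 + 64 = 296 kbps = 0.296 Mbps.
Total bitrate: 30.296 Mbps.
File: 30.296 Mbps × 420 s = 12724.3 Mb.
With 5% container overhead: ×1.05. → 13360.5 Mb.
At 500 Mbps: 13360.5 / 500 = 26.7 s ≈ 26.7 seconds.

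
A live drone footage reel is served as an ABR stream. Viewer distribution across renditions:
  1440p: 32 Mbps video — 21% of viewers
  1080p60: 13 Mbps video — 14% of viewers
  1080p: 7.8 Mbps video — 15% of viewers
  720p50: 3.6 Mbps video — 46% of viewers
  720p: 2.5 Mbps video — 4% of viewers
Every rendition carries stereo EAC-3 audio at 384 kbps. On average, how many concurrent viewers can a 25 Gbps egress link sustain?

Audio: 384 kbps = 0.384 Mbps.
Average per-viewer bitrate: 0.21×32.384 + 0.14×13.384 + 0.15×8.184 + 0.46×3.984 + 0.04×2.884 = 11.850 Mbps.
25 Gbps = 25,000 Mbps; 25,000 / 11.850 = 2109.70 → 2109.

2109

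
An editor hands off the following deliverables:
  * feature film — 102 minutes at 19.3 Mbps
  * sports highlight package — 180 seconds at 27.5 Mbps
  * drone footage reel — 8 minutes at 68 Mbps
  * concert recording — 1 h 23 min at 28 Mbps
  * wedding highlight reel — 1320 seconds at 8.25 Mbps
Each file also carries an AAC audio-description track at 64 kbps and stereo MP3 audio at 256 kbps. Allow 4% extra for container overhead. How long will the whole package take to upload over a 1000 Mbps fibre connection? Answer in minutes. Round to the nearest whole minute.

Audio total: 64 + 256 = 320 kbps = 0.320 Mbps.
feature film: 19.620 Mbps × 6120 s × 1.04 = 124877.4 Mb
sports highlight package: 27.820 Mbps × 180 s × 1.04 = 5207.9 Mb
drone footage reel: 68.320 Mbps × 480 s × 1.04 = 34105.3 Mb
concert recording: 28.320 Mbps × 4980 s × 1.04 = 146674.9 Mb
wedding highlight reel: 8.570 Mbps × 1320 s × 1.04 = 11764.9 Mb
Total: 322630.5 Mb = 40328.8 MB.
At 1000 Mbps: 322630.5 / 1000 = 323 s ≈ 5.38 minutes.

5 minutes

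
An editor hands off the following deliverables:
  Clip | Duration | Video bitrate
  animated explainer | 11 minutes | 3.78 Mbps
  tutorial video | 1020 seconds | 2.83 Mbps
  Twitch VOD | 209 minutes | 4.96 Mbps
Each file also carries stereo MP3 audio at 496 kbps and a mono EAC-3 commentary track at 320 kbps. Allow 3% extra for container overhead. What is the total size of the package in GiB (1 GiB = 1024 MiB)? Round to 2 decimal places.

9.49 GiB

Audio total: 496 + 320 = 816 kbps = 0.816 Mbps.
animated explainer: 4.596 Mbps × 660 s × 1.03 = 3124.4 Mb
tutorial video: 3.646 Mbps × 1020 s × 1.03 = 3830.5 Mb
Twitch VOD: 5.776 Mbps × 12540 s × 1.03 = 74604.0 Mb
Total: 81558.8 Mb = 10194.9 MB.
= 9.495 GiB.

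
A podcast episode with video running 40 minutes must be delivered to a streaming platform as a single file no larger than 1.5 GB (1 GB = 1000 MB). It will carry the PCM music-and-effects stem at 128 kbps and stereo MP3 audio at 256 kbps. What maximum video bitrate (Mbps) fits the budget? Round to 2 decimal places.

4.62 Mbps

Budget: 1.5 GB = 12000.0 Mb.
40 min = 2400 s
Total bitrate budget: 12000.0 Mb / 2400 s = 5.000 Mbps.
Audio total: 128 + 256 = 384 kbps = 0.384 Mbps.
Video: 5.000 − 0.384 = 4.616 Mbps.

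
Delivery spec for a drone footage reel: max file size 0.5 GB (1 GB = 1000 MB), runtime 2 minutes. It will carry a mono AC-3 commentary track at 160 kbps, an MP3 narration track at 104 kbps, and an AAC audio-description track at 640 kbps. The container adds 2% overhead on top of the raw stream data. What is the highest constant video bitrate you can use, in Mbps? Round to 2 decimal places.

31.78 Mbps

Budget: 0.5 GB = 4000.0 Mb.
Stream payload after overhead: 4000.0 / 1.02 = 3921.6 Mb.
2 min = 120 s
Total bitrate budget: 3921.6 Mb / 120 s = 32.680 Mbps.
Audio total: 160 + 104 + 640 = 904 kbps = 0.904 Mbps.
Video: 32.680 − 0.904 = 31.776 Mbps.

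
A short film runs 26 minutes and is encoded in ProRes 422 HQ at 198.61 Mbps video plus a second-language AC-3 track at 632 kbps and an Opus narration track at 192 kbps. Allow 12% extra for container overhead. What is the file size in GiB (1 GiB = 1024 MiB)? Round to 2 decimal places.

26 min = 1560 s
Audio total: 632 + 192 = 824 kbps = 0.824 Mbps.
Total bitrate: 198.61 + 0.824 = 199.434 Mbps.
Stream data: 199.434 Mbps × 1560 s = 311117.0 Mb.
With 12% container overhead: ×1.12.
348,451 Mb = 43,556,385,600 bytes ÷ 1,073,741,824 = 40.57 GiB.

40.57 GiB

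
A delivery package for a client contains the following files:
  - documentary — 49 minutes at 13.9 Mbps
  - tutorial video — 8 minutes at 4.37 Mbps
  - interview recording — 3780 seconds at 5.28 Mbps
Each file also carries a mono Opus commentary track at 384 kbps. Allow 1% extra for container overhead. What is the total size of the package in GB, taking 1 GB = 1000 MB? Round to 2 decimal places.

8.29 GB

Audio: 384 kbps = 0.384 Mbps.
documentary: 14.284 Mbps × 2940 s × 1.01 = 42414.9 Mb
tutorial video: 4.754 Mbps × 480 s × 1.01 = 2304.7 Mb
interview recording: 5.664 Mbps × 3780 s × 1.01 = 21624.0 Mb
Total: 66343.7 Mb = 8293.0 MB.
= 8.293 GB.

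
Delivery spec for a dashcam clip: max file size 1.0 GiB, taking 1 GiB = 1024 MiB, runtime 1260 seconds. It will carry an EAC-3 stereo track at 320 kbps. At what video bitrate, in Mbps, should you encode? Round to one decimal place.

Budget: 1.0 GiB = 8589.9 Mb.
Total bitrate budget: 8589.9 Mb / 1260 s = 6.817 Mbps.
Audio: 320 kbps = 0.320 Mbps.
Video: 6.817 − 0.320 = 6.497 Mbps.

6.5 Mbps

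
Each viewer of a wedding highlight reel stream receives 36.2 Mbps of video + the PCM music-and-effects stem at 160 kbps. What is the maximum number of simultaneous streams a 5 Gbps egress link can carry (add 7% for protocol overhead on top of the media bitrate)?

Audio: 160 kbps = 0.160 Mbps.
Per-viewer media rate: 36.360 Mbps.
On the wire with 7% overhead: 38.905 Mbps.
5 Gbps = 5,000 Mbps; 5,000 / 38.905 = 128.52 → 128 viewers.

128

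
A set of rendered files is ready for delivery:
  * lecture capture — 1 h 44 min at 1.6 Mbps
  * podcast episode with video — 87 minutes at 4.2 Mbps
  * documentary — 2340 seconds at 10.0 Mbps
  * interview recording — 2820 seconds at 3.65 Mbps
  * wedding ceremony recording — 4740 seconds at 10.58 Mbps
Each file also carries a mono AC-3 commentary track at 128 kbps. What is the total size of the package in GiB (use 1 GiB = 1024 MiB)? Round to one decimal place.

Audio: 128 kbps = 0.128 Mbps.
lecture capture: 1.728 Mbps × 6240 s = 10782.7 Mb
podcast episode with video: 4.328 Mbps × 5220 s = 22592.2 Mb
documentary: 10.128 Mbps × 2340 s = 23699.5 Mb
interview recording: 3.778 Mbps × 2820 s = 10654.0 Mb
wedding ceremony recording: 10.708 Mbps × 4740 s = 50755.9 Mb
Total: 118484.3 Mb = 14810.5 MB.
= 13.79 GiB.

13.8 GiB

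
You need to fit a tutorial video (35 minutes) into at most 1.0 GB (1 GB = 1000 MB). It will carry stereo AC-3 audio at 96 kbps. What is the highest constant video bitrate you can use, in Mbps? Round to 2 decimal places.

Budget: 1.0 GB = 8000.0 Mb.
35 min = 2100 s
Total bitrate budget: 8000.0 Mb / 2100 s = 3.810 Mbps.
Audio: 96 kbps = 0.096 Mbps.
Video: 3.810 − 0.096 = 3.714 Mbps.

3.71 Mbps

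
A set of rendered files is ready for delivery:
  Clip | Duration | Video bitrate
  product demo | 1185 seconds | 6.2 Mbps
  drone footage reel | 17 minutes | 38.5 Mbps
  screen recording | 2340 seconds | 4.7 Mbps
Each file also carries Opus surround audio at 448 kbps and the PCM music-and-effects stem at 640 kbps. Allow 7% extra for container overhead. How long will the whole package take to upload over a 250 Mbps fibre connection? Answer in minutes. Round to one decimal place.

4.5 minutes

Audio total: 448 + 640 = 1088 kbps = 1.088 Mbps.
product demo: 7.288 Mbps × 1185 s × 1.07 = 9240.8 Mb
drone footage reel: 39.588 Mbps × 1020 s × 1.07 = 43206.3 Mb
screen recording: 5.788 Mbps × 2340 s × 1.07 = 14492.0 Mb
Total: 66939.2 Mb = 8367.4 MB.
At 250 Mbps: 66939.2 / 250 = 268 s ≈ 4.46 minutes.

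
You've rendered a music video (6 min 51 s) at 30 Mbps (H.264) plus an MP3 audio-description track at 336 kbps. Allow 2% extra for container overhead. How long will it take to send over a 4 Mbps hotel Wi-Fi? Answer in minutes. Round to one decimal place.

53.0 minutes

6 min 51 s = 411 s
Audio: 336 kbps = 0.336 Mbps.
Total bitrate: 30.336 Mbps.
File: 30.336 Mbps × 411 s = 12468.1 Mb.
With 2% container overhead: ×1.02. → 12717.5 Mb.
At 4 Mbps: 12717.5 / 4 = 3179.4 s ≈ 53 minutes.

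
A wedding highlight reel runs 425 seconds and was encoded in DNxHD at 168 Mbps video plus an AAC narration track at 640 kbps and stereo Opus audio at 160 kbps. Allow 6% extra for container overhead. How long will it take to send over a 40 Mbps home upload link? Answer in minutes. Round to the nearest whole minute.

Audio total: 640 + 160 = 800 kbps = 0.800 Mbps.
Total bitrate: 168.800 Mbps.
File: 168.800 Mbps × 425 s = 71740.0 Mb.
With 6% container overhead: ×1.06. → 76044.4 Mb.
At 40 Mbps: 76044.4 / 40 = 1901.1 s ≈ 31.7 minutes.

32 minutes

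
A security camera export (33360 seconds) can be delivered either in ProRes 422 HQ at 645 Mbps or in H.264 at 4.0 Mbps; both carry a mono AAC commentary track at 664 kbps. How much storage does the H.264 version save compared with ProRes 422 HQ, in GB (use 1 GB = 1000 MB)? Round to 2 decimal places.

Audio: 664 kbps = 0.664 Mbps.
ProRes 422 HQ: 645.664 Mbps × 33360 s = 21539351.0 Mb = 2692.419 GB.
H.264: 4.664 Mbps × 33360 s = 155591.0 Mb = 19.449 GB.
Saving: 2692.419 − 19.449 = 2672.970 GB.

2672.97 GB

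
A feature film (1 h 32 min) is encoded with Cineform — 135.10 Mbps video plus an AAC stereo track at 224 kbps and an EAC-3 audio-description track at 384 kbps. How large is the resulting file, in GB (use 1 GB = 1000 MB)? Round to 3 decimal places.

93.639 GB

1 h 32 min = 92 min = 5520 s
Audio total: 224 + 384 = 608 kbps = 0.608 Mbps.
Total bitrate: 135.10 + 0.608 = 135.708 Mbps.
Stream data: 135.708 Mbps × 5520 s = 749108.2 Mb.
749,108 Mb ÷ 8 = 93,639 MB → 93.64 GB.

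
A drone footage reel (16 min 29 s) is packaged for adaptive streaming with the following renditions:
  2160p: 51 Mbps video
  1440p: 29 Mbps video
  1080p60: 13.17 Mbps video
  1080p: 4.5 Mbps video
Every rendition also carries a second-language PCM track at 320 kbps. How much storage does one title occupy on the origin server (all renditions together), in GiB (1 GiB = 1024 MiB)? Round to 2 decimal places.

11.39 GiB

16 min 29 s = 989 s
Audio: 320 kbps = 0.320 Mbps.
Sum of rendition bitrates: (51+0.320) + (29+0.320) + (13.17+0.320) + (4.5+0.320) = 98.950 Mbps.
× 989 s = 97,862 Mb = 12,233 MB = 11.39 GiB.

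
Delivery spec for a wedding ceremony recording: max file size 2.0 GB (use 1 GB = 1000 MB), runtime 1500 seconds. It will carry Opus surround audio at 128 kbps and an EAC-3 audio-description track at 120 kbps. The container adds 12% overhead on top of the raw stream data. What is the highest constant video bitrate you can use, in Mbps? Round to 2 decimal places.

9.28 Mbps

Budget: 2.0 GB = 16000.0 Mb.
Stream payload after overhead: 16000.0 / 1.12 = 14285.7 Mb.
Total bitrate budget: 14285.7 Mb / 1500 s = 9.524 Mbps.
Audio total: 128 + 120 = 248 kbps = 0.248 Mbps.
Video: 9.524 − 0.248 = 9.276 Mbps.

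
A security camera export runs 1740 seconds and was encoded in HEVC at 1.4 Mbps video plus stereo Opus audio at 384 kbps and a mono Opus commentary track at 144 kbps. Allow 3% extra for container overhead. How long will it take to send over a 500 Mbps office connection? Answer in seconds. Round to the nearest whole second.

7 seconds

Audio total: 384 + 144 = 528 kbps = 0.528 Mbps.
Total bitrate: 1.928 Mbps.
File: 1.928 Mbps × 1740 s = 3354.7 Mb.
With 3% container overhead: ×1.03. → 3455.4 Mb.
At 500 Mbps: 3455.4 / 500 = 6.9 s ≈ 6.91 seconds.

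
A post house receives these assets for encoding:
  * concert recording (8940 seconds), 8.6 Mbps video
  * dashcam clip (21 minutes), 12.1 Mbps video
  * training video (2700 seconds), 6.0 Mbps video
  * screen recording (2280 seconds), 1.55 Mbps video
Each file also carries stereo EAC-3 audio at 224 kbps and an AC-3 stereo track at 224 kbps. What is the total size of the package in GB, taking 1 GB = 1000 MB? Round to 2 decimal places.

Audio total: 224 + 224 = 448 kbps = 0.448 Mbps.
concert recording: 9.048 Mbps × 8940 s = 80889.1 Mb
dashcam clip: 12.548 Mbps × 1260 s = 15810.5 Mb
training video: 6.448 Mbps × 2700 s = 17409.6 Mb
screen recording: 1.998 Mbps × 2280 s = 4555.4 Mb
Total: 118664.6 Mb = 14833.1 MB.
= 14.83 GB.

14.83 GB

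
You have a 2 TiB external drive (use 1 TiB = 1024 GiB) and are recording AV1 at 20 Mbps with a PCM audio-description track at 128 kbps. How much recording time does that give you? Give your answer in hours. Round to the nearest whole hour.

Audio: 128 kbps = 0.128 Mbps.
Total bitrate: 20 + 0.128 = 20.128 Mbps.
Capacity: 2 TiB = 17,592,186 Mb.
Recording time: 17,592,186 / 20.128 = 874,016 s ≈ 243 hours.

243 hours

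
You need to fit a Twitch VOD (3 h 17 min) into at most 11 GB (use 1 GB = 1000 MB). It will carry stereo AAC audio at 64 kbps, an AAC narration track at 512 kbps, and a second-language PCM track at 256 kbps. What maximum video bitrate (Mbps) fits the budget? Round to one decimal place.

Budget: 11 GB = 88000.0 Mb.
3 h 17 min = 197 min = 11820 s
Total bitrate budget: 88000.0 Mb / 11820 s = 7.445 Mbps.
Audio total: 64 + 512 + 256 = 832 kbps = 0.832 Mbps.
Video: 7.445 − 0.832 = 6.613 Mbps.

6.6 Mbps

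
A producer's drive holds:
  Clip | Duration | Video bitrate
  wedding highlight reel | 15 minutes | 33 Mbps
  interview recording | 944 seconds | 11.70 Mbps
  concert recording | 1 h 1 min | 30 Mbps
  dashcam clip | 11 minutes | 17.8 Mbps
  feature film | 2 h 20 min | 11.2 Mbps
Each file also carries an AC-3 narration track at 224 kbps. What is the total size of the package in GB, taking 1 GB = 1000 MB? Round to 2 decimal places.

32.45 GB

Audio: 224 kbps = 0.224 Mbps.
wedding highlight reel: 33.224 Mbps × 900 s = 29901.6 Mb
interview recording: 11.924 Mbps × 944 s = 11256.3 Mb
concert recording: 30.224 Mbps × 3660 s = 110619.8 Mb
dashcam clip: 18.024 Mbps × 660 s = 11895.8 Mb
feature film: 11.424 Mbps × 8400 s = 95961.6 Mb
Total: 259635.1 Mb = 32454.4 MB.
= 32.45 GB.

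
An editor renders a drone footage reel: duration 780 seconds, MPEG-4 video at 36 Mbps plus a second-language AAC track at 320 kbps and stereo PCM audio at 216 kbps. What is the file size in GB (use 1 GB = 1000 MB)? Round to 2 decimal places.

3.56 GB

Audio total: 320 + 216 = 536 kbps = 0.536 Mbps.
Total bitrate: 36 + 0.536 = 36.536 Mbps.
Stream data: 36.536 Mbps × 780 s = 28498.1 Mb.
28,498 Mb ÷ 8 = 3,562 MB → 3.562 GB.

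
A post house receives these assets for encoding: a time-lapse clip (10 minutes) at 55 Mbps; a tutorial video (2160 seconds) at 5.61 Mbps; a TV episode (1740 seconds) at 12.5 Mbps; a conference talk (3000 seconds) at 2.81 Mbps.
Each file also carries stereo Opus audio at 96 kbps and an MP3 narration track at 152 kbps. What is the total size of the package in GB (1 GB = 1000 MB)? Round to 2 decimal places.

Audio total: 96 + 152 = 248 kbps = 0.248 Mbps.
time-lapse clip: 55.248 Mbps × 600 s = 33148.8 Mb
tutorial video: 5.858 Mbps × 2160 s = 12653.3 Mb
TV episode: 12.748 Mbps × 1740 s = 22181.5 Mb
conference talk: 3.058 Mbps × 3000 s = 9174.0 Mb
Total: 77157.6 Mb = 9644.7 MB.
= 9.645 GB.

9.64 GB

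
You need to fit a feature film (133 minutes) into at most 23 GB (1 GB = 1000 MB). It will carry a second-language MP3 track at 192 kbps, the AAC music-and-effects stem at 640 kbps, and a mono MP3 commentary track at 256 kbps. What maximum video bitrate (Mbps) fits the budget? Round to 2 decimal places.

Budget: 23 GB = 184000.0 Mb.
133 min = 7980 s
Total bitrate budget: 184000.0 Mb / 7980 s = 23.058 Mbps.
Audio total: 192 + 640 + 256 = 1088 kbps = 1.088 Mbps.
Video: 23.058 − 1.088 = 21.970 Mbps.

21.97 Mbps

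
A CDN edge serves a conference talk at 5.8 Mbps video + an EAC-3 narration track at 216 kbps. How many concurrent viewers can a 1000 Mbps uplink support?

Audio: 216 kbps = 0.216 Mbps.
Per-viewer media rate: 6.016 Mbps.
1000 Mbps = 1,000 Mbps; 1,000 / 6.016 = 166.22 → 166 viewers.

166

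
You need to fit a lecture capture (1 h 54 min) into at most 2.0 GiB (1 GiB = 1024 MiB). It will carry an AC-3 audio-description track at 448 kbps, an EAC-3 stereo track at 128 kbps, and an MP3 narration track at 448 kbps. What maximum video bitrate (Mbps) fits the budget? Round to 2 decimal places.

Budget: 2.0 GiB = 17179.9 Mb.
1 h 54 min = 114 min = 6840 s
Total bitrate budget: 17179.9 Mb / 6840 s = 2.512 Mbps.
Audio total: 448 + 128 + 448 = 1024 kbps = 1.024 Mbps.
Video: 2.512 − 1.024 = 1.488 Mbps.

1.49 Mbps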